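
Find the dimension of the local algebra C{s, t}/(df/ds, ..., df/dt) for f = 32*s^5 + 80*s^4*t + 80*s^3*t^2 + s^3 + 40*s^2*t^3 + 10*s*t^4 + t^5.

8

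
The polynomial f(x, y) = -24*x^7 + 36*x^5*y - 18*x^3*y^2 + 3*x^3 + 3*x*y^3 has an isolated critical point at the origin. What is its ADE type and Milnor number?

The Hessian of f at 0 has rank 0. Corank 2; j^3 = 3*x^3 is a perfect cube, so E-series; the 4-jet and mu = 7 give E_7.

Type E7, Milnor number mu = 7.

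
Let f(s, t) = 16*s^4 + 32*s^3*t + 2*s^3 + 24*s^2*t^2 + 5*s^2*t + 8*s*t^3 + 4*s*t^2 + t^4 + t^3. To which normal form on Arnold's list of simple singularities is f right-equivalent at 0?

D_{5}

The Hessian of f at 0 is [[0, 0], [0, 0]] with rank 0, so corank 2. A Groebner basis of the Jacobian ideal J(f) in C{s,t} is {s*t^2 + s*t/8 + t^2/8, -s*t/8 + t^3 - t^2/8, s^2 + 3*s*t/2 + t^2/2}; counting standard monomials gives mu = 5. Corank 2; j^3 = (s + t)^2*(2*s + t) has shape L^2 M (L != M), so D-series; mu = 5 gives D_5.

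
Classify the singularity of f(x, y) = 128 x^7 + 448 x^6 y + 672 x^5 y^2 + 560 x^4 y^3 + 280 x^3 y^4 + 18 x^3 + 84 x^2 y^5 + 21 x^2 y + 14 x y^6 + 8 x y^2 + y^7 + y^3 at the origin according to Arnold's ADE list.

The Hessian of f at 0 is [[0, 0], [0, 0]] with rank 0, so corank 2. A Groebner basis of the Jacobian ideal J(f) in C{x,y} is {-2187*x*y/14 + y^6 - 729*y^2/14, x*y^2 + y^3/3, x^2 + 5*x*y/6 + y^2/6}; counting standard monomials gives mu = 8. Corank 2; j^3 = (2*x + y)*(3*x + y)^2 has shape L^2 M (L != M), so D-series; mu = 8 gives D_8.

D8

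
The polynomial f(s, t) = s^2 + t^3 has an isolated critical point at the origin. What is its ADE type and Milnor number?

Type A2, Milnor number mu = 2.

The Hessian of f at 0 has rank 1. Corank 1: A-series; mu = 2 gives A_2.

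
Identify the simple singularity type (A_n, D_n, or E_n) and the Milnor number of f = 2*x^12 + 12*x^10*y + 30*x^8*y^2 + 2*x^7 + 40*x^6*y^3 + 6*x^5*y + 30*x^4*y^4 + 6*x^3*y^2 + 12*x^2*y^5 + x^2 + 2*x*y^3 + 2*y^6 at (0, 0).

Type A5, Milnor number mu = 5.

The Hessian of f at 0 is [[2, 0], [0, 0]] with rank 1, so corank 1. A Groebner basis of the Jacobian ideal J(f) in C{x,y} is {x*y^2, x + y^3, x^2}; counting standard monomials gives mu = 5. Corank 1: A-series; mu = 5 gives A_5.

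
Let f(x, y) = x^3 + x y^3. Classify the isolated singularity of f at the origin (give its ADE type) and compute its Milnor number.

Type E7, Milnor number mu = 7.

The Hessian of f at 0 has rank 0. Corank 2; j^3 = x^3 is a perfect cube, so E-series; the 4-jet and mu = 7 give E_7.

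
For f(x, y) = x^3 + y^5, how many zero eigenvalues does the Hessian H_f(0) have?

The Hessian at 0 is [[0, 0], [0, 0]] of rank 0; hence corank 2.

2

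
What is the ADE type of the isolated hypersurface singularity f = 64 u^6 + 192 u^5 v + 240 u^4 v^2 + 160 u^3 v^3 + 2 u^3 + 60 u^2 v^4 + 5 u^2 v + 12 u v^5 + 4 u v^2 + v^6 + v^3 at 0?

D7

The Hessian of f at 0 has rank 0. Corank 2; j^3 = (u + v)^2*(2*u + v) has shape L^2 M (L != M), so D-series; mu = 7 gives D_7.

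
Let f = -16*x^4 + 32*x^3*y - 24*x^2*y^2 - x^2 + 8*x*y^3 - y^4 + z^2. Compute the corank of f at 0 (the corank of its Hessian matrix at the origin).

1

Hessian at 0 has rank 2.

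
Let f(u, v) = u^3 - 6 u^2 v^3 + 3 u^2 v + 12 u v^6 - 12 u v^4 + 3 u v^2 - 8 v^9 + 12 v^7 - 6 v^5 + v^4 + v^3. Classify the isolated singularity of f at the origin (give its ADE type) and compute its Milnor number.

The Hessian of f at 0 is [[0, 0], [0, 0]] with rank 0, so corank 2. A Groebner basis of the Jacobian ideal J(f) in C{u,v} is {v^3, u^2 + 2*u*v + v^2}; counting standard monomials gives mu = 6. Corank 2; j^3 = (u + v)^3 is a perfect cube, so E-series; the 4-jet and mu = 6 give E_6.

Type E6, Milnor number mu = 6.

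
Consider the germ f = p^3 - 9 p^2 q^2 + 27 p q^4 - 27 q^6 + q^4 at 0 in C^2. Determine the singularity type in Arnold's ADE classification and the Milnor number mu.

Type E_6, Milnor number mu = 6.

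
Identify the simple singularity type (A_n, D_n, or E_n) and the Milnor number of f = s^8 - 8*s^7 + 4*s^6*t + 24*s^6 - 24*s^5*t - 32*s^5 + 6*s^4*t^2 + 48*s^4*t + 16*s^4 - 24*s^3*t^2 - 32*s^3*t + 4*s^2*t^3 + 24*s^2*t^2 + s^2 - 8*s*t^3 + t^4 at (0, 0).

Type A3, Milnor number mu = 3.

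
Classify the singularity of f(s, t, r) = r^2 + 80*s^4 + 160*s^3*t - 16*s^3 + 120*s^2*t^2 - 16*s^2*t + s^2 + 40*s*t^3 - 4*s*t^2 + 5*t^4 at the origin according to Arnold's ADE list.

The Hessian of f at 0 has rank 2. Corank 1: A-series; mu = 3 gives A_3.

A_{3}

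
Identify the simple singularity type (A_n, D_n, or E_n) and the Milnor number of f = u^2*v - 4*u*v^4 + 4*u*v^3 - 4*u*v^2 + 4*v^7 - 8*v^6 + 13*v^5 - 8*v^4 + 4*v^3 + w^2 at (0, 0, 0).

Type D_6, Milnor number mu = 6.

The Hessian of f at 0 is [[0, 0, 0], [0, 0, 0], [0, 0, 2]] with rank 1, so corank 2. A Groebner basis of the Jacobian ideal J(f) in C{u,v,w} is {u^3 - 16*u^2 + 68*u*v - 72*v^2, u^2*v - 4*u^2 + 18*u*v - 20*v^2, u*v^2 + u*v - 2*v^2, u^2 - 7*u*v/2 + v^3 + 3*v^2, w}; counting standard monomials gives mu = 6. Corank 2; j^3 = v*(u - 2*v)^2 has shape L^2 M (L != M), so D-series; mu = 6 gives D_6.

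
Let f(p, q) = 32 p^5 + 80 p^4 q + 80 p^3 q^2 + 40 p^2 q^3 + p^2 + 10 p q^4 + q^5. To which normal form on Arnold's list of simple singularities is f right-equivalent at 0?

A_{4}

The Hessian of f at 0 has rank 1. Corank 1: A-series; mu = 4 gives A_4.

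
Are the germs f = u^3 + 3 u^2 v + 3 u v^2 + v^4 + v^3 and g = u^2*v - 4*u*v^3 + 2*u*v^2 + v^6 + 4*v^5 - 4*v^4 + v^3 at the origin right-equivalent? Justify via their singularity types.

No.

The Hessian of f at 0 is [[0, 0], [0, 0]] with rank 0, so corank 2. A Groebner basis of the Jacobian ideal J(f) in C{u,v} is {v^3, u^2 + 2*u*v + v^2}; counting standard monomials gives mu = 6. Corank 2; j^3 = (u + v)^3 is a perfect cube, so E-series; the 4-jet and mu = 6 give E_6. The Hessian of g at 0 is [[0, 0], [0, 0]] with rank 0, so corank 2. A Groebner basis of the Jacobian ideal J(g) in C{u,v} is {u^3 - 2*u^2 + u*v^2 - 3*u*v - v^2, u^2*v + 2*u^2/3 + 2*u*v^2/3 + 7*u*v/6 + v^2/2, -u*v/2 + v^3 - v^2/2}; counting standard monomials gives mu = 7. Corank 2; j^3 = v*(u + v)^2 has shape L^2 M (L != M), so D-series; mu = 7 gives D_7. f is E_6 but g is D_7, hence not right-equivalent.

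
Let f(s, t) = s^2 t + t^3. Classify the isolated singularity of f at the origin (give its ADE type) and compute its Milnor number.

Type D_{4}, Milnor number mu = 4.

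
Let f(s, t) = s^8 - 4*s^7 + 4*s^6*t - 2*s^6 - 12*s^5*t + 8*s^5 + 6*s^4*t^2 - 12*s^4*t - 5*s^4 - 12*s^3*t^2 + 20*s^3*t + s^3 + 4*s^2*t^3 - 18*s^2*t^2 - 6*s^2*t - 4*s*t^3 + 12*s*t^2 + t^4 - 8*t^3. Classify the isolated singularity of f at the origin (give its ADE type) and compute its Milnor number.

Type E_{6}, Milnor number mu = 6.

The Hessian of f at 0 has rank 0. Corank 2; j^3 = (s - 2*t)^3 is a perfect cube, so E-series; the 4-jet and mu = 6 give E_6.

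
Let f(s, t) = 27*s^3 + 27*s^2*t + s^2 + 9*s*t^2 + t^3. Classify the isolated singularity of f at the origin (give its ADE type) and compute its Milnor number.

The Hessian of f at 0 is [[2, 0], [0, 0]] with rank 1, so corank 1. A Groebner basis of the Jacobian ideal J(f) in C{s,t} is {t^2, s}; counting standard monomials gives mu = 2. Corank 1: A-series; mu = 2 gives A_2.

Type A_2, Milnor number mu = 2.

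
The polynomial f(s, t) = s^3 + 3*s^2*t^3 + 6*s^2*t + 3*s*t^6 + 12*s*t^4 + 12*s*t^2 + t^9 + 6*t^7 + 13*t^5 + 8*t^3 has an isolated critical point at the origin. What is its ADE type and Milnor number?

The Hessian of f at 0 has rank 0. Corank 2; j^3 = (s + 2*t)^3 is a perfect cube, so E-series; the 5-jet and mu = 8 give E_8.

Type E_8, Milnor number mu = 8.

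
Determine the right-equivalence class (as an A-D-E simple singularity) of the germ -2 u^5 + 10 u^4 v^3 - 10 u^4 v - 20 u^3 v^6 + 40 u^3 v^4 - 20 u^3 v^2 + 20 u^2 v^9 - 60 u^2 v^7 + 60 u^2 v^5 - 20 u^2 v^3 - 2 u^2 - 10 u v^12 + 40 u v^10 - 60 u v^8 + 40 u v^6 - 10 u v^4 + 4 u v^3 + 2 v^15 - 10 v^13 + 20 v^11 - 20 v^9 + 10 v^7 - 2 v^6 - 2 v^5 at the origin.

A4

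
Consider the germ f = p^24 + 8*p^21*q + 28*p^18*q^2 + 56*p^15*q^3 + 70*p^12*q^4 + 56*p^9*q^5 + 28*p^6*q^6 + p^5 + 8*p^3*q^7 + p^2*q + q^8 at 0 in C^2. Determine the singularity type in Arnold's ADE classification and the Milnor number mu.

Type D9, Milnor number mu = 9.

The Hessian of f at 0 has rank 0. Corank 2; j^3 = p^2*q has shape L^2 M (L != M), so D-series; mu = 9 gives D_9.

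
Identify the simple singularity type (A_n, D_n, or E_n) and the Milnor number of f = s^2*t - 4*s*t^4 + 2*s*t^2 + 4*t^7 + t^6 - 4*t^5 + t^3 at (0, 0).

The Hessian of f at 0 has rank 0. Corank 2; j^3 = t*(s + t)^2 has shape L^2 M (L != M), so D-series; mu = 7 gives D_7.

Type D_{7}, Milnor number mu = 7.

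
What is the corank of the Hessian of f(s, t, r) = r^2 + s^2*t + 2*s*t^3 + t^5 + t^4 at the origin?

2

Hessian at 0 has rank 1.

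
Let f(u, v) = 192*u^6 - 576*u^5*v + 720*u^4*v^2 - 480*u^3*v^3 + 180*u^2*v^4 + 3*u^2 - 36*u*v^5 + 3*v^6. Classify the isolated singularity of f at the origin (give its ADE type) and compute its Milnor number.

The Hessian of f at 0 is [[6, 0], [0, 0]] with rank 1, so corank 1. A Groebner basis of the Jacobian ideal J(f) in C{u,v} is {v^5, u}; counting standard monomials gives mu = 5. Corank 1: A-series; mu = 5 gives A_5.

Type A_{5}, Milnor number mu = 5.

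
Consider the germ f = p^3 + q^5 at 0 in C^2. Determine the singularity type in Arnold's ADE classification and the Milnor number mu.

The Hessian of f at 0 has rank 0. Corank 2; j^3 = p^3 is a perfect cube, so E-series; the 5-jet and mu = 8 give E_8.

Type E_{8}, Milnor number mu = 8.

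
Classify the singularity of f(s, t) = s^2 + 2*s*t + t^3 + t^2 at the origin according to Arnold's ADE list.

A_2

The Hessian of f at 0 is [[2, 2], [2, 2]] with rank 1, so corank 1. A Groebner basis of the Jacobian ideal J(f) in C{s,t} is {t^2, s + t}; counting standard monomials gives mu = 2. Corank 1: A-series; mu = 2 gives A_2.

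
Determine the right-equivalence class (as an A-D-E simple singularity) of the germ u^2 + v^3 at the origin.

A_2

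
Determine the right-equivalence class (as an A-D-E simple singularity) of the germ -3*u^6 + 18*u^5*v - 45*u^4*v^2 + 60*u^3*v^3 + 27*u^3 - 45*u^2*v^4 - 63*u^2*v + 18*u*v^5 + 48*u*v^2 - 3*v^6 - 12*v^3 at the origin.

D7

The Hessian of f at 0 has rank 0. Corank 2; j^3 = 3*(u - v)*(3*u - 2*v)^2 has shape L^2 M (L != M), so D-series; mu = 7 gives D_7.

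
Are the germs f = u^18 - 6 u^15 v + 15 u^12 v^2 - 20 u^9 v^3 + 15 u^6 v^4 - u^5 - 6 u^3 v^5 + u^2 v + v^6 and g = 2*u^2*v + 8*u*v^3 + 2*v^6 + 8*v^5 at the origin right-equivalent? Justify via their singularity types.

Yes.

The Hessian of f at 0 is [[0, 0], [0, 0]] with rank 0, so corank 2. A Groebner basis of the Jacobian ideal J(f) in C{u,v} is {u^2/6 + v^5, u^3, u*v}; counting standard monomials gives mu = 7. Corank 2; j^3 = u^2*v has shape L^2 M (L != M), so D-series; mu = 7 gives D_7. The Hessian of g at 0 is [[0, 0], [0, 0]] with rank 0, so corank 2. A Groebner basis of the Jacobian ideal J(g) in C{u,v} is {u^3, u^2*v + 2*u^2/3 + 4*u*v^2/3, u*v/2 + v^3}; counting standard monomials gives mu = 7. Corank 2; j^3 = 2*u^2*v has shape L^2 M (L != M), so D-series; mu = 7 gives D_7. Both have type D_7, hence right-equivalent.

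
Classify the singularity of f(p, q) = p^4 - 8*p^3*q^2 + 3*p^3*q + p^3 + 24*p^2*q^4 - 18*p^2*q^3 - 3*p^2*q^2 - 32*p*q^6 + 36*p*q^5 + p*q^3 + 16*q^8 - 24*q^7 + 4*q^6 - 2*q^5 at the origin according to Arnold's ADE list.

E7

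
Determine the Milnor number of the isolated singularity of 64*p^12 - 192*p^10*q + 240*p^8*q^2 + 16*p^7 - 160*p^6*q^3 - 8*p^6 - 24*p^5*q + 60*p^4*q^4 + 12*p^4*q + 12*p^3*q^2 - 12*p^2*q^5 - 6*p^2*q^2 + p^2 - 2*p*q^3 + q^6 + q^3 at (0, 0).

2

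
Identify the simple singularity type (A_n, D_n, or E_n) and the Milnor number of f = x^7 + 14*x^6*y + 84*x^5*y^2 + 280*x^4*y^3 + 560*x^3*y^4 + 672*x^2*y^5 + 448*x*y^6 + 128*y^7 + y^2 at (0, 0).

The Hessian of f at 0 is [[0, 0], [0, 2]] with rank 1, so corank 1. A Groebner basis of the Jacobian ideal J(f) in C{x,y} is {x^6, y}; counting standard monomials gives mu = 6. Corank 1: A-series; mu = 6 gives A_6.

Type A_6, Milnor number mu = 6.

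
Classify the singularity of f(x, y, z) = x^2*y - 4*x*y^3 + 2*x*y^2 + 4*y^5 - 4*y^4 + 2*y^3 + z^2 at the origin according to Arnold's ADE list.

The Hessian of f at 0 is [[0, 0, 0], [0, 0, 0], [0, 0, 2]] with rank 1, so corank 2. A Groebner basis of the Jacobian ideal J(f) in C{x,y,z} is {y^3, x^2 + 2*y^2, x*y + y^2, z}; counting standard monomials gives mu = 4. Corank 2; j^3 = y*(x^2 + 2*x*y + 2*y^2) splits into three distinct lines over C (the quadratic factor has nonzero discriminant), so D_4.

D_{4}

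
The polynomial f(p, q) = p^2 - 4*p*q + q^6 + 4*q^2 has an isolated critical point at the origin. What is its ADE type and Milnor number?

The Hessian of f at 0 has rank 1. Corank 1: A-series; mu = 5 gives A_5.

Type A5, Milnor number mu = 5.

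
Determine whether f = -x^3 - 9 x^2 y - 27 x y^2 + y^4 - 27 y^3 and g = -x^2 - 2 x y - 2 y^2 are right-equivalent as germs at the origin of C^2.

No.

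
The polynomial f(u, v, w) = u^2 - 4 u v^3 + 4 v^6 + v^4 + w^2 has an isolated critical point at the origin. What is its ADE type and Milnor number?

The Hessian of f at 0 has rank 2. Corank 1: A-series; mu = 3 gives A_3.

Type A3, Milnor number mu = 3.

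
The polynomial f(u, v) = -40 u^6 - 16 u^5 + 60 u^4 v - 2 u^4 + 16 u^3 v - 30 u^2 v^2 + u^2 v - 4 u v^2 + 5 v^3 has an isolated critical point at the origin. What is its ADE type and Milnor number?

Type D_4, Milnor number mu = 4.

The Hessian of f at 0 has rank 0. Corank 2; j^3 = v*(u^2 - 4*u*v + 5*v^2) splits into three distinct lines over C (the quadratic factor has nonzero discriminant), so D_4.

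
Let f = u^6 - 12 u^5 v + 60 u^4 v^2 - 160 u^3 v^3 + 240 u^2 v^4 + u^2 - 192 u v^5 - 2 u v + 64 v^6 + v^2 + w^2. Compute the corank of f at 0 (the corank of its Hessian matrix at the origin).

1

The Hessian at 0 is [[2, -2, 0], [-2, 2, 0], [0, 0, 2]] of rank 2; hence corank 1.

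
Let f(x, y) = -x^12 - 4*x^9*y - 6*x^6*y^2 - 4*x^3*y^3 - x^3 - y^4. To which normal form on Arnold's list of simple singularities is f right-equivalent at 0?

E_{6}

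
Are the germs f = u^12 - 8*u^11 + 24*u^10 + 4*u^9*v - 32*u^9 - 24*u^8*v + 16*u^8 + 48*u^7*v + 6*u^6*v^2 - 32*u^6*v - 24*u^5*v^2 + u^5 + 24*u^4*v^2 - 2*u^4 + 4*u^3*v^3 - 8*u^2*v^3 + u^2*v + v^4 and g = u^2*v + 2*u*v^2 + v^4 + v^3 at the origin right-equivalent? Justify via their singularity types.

Yes.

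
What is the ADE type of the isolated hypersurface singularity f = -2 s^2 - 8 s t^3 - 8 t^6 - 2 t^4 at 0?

A_{3}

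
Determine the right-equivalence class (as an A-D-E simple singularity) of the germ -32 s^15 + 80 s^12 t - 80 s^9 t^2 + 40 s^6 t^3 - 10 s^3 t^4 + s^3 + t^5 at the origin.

E_{8}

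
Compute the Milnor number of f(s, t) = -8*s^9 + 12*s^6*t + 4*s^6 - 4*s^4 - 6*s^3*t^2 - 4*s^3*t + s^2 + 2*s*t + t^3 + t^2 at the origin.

2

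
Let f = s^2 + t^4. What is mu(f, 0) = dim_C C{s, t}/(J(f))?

3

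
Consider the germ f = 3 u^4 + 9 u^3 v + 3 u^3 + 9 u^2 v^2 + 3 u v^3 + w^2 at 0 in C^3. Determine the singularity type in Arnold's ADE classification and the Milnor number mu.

Type E7, Milnor number mu = 7.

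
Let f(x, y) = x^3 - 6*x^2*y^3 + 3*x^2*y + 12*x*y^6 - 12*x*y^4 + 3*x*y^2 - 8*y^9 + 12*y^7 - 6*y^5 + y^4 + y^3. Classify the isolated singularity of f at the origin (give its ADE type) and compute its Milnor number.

The Hessian of f at 0 has rank 0. Corank 2; j^3 = (x + y)^3 is a perfect cube, so E-series; the 4-jet and mu = 6 give E_6.

Type E6, Milnor number mu = 6.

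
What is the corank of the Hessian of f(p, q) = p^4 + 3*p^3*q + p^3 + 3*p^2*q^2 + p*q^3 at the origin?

2

Hessian at 0 has rank 0.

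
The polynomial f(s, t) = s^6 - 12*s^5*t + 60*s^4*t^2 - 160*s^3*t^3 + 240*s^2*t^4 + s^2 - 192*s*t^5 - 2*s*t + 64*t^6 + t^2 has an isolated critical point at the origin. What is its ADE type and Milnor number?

Type A5, Milnor number mu = 5.

The Hessian of f at 0 is [[2, -2], [-2, 2]] with rank 1, so corank 1. A Groebner basis of the Jacobian ideal J(f) in C{s,t} is {t^5, s - t}; counting standard monomials gives mu = 5. Corank 1: A-series; mu = 5 gives A_5.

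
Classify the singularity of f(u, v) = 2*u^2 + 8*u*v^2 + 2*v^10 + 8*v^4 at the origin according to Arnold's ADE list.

A_9

The Hessian of f at 0 has rank 1. Corank 1: A-series; mu = 9 gives A_9.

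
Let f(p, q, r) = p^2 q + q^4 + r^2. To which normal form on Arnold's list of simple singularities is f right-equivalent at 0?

The Hessian of f at 0 is [[0, 0, 0], [0, 0, 0], [0, 0, 2]] with rank 1, so corank 2. A Groebner basis of the Jacobian ideal J(f) in C{p,q,r} is {p^3, p^2/4 + q^3, p*q, r}; counting standard monomials gives mu = 5. Corank 2; j^3 = p^2*q has shape L^2 M (L != M), so D-series; mu = 5 gives D_5.

D_{5}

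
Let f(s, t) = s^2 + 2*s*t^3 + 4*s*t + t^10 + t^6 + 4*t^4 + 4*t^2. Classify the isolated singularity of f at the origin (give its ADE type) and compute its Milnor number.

Type A_9, Milnor number mu = 9.

The Hessian of f at 0 has rank 1. Corank 1: A-series; mu = 9 gives A_9.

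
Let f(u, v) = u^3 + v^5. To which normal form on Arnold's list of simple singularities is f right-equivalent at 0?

E_{8}

The Hessian of f at 0 has rank 0. Corank 2; j^3 = u^3 is a perfect cube, so E-series; the 5-jet and mu = 8 give E_8.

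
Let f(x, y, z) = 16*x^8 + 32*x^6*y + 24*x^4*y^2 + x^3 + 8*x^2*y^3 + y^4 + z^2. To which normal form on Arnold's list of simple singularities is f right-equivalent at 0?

The Hessian of f at 0 has rank 1. Corank 2; j^3 = x^3 is a perfect cube, so E-series; the 4-jet and mu = 6 give E_6.

E_6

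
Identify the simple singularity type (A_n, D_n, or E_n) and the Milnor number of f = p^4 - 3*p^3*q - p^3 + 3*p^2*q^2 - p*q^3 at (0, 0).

Type E7, Milnor number mu = 7.

The Hessian of f at 0 is [[0, 0], [0, 0]] with rank 0, so corank 2. A Groebner basis of the Jacobian ideal J(f) in C{p,q} is {3*p^2 + q^4 + q^3, p^3, p^2*q - p^2 - q^3/3, -2*p^2 + p*q^2 - 2*q^3/3}; counting standard monomials gives mu = 7. Corank 2; j^3 = -p^3 is a perfect cube, so E-series; the 4-jet and mu = 7 give E_7.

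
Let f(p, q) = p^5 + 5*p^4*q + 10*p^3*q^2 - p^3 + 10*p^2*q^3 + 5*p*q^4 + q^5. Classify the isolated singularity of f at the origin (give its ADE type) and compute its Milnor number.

Type E_8, Milnor number mu = 8.

The Hessian of f at 0 has rank 0. Corank 2; j^3 = -p^3 is a perfect cube, so E-series; the 5-jet and mu = 8 give E_8.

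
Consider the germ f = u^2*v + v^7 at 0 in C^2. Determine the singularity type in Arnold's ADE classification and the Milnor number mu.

Type D_{8}, Milnor number mu = 8.

The Hessian of f at 0 has rank 0. Corank 2; j^3 = u^2*v has shape L^2 M (L != M), so D-series; mu = 8 gives D_8.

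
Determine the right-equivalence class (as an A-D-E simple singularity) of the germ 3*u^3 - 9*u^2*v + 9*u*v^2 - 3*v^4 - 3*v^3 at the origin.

E6

The Hessian of f at 0 has rank 0. Corank 2; j^3 = 3*(u - v)^3 is a perfect cube, so E-series; the 4-jet and mu = 6 give E_6.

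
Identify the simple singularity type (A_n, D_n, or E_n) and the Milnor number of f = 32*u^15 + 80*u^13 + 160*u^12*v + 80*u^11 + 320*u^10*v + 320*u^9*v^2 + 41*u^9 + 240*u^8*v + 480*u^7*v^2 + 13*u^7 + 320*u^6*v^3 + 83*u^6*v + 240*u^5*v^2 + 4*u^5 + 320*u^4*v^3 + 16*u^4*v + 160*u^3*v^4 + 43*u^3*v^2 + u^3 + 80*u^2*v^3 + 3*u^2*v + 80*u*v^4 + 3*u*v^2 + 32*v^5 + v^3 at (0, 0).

The Hessian of f at 0 has rank 0. Corank 2; j^3 = (u + v)^3 is a perfect cube, so E-series; the 5-jet and mu = 8 give E_8.

Type E_{8}, Milnor number mu = 8.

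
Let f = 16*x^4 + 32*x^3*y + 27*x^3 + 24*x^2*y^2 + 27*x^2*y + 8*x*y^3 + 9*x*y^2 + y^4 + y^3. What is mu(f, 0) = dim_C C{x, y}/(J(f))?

The Hessian of f at 0 has rank 0. Corank 2; j^3 = (3*x + y)^3 is a perfect cube, so E-series; the 4-jet and mu = 6 give E_6.

6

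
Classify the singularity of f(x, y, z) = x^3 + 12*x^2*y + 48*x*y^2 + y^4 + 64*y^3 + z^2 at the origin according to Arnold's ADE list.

The Hessian of f at 0 is [[0, 0, 0], [0, 0, 0], [0, 0, 2]] with rank 1, so corank 2. A Groebner basis of the Jacobian ideal J(f) in C{x,y,z} is {y^3, x^2 + 8*x*y + 16*y^2, z}; counting standard monomials gives mu = 6. Corank 2; j^3 = (x + 4*y)^3 is a perfect cube, so E-series; the 4-jet and mu = 6 give E_6.

E_6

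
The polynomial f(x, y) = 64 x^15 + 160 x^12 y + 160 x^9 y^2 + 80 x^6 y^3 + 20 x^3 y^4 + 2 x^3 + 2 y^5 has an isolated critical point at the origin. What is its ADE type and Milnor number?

Type E_8, Milnor number mu = 8.

The Hessian of f at 0 is [[0, 0], [0, 0]] with rank 0, so corank 2. A Groebner basis of the Jacobian ideal J(f) in C{x,y} is {y^4, x^2}; counting standard monomials gives mu = 8. Corank 2; j^3 = 2*x^3 is a perfect cube, so E-series; the 5-jet and mu = 8 give E_8.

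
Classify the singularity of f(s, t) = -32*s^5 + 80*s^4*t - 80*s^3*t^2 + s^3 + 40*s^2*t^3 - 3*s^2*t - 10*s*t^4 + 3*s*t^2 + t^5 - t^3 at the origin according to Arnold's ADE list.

The Hessian of f at 0 has rank 0. Corank 2; j^3 = (s - t)^3 is a perfect cube, so E-series; the 5-jet and mu = 8 give E_8.

E8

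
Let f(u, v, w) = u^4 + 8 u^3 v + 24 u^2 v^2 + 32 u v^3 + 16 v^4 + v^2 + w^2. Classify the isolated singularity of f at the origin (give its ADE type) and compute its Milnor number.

The Hessian of f at 0 is [[0, 0, 0], [0, 2, 0], [0, 0, 2]] with rank 2, so corank 1. A Groebner basis of the Jacobian ideal J(f) in C{u,v,w} is {u^3, v, w}; counting standard monomials gives mu = 3. Corank 1: A-series; mu = 3 gives A_3.

Type A_3, Milnor number mu = 3.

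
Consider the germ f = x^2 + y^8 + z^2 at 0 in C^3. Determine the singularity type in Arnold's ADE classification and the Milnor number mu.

Type A7, Milnor number mu = 7.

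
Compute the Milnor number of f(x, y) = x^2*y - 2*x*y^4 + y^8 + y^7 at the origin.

The Hessian of f at 0 has rank 0. Corank 2; j^3 = x^2*y has shape L^2 M (L != M), so D-series; mu = 9 gives D_9.

9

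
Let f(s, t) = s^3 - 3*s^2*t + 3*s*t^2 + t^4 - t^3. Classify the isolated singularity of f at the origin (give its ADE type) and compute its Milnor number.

Type E_6, Milnor number mu = 6.

The Hessian of f at 0 has rank 0. Corank 2; j^3 = (s - t)^3 is a perfect cube, so E-series; the 4-jet and mu = 6 give E_6.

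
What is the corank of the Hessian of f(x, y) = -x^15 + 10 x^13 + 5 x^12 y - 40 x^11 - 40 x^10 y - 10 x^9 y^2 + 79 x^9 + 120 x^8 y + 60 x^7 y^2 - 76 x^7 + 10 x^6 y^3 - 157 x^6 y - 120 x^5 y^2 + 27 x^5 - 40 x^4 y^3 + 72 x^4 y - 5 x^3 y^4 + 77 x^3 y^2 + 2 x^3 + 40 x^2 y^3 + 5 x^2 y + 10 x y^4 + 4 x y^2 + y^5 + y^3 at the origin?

2

The Hessian at 0 is [[0, 0], [0, 0]] of rank 0; hence corank 2.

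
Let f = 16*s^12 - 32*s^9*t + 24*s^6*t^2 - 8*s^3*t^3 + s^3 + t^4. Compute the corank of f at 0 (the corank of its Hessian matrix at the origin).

2

Hessian at 0 has rank 0.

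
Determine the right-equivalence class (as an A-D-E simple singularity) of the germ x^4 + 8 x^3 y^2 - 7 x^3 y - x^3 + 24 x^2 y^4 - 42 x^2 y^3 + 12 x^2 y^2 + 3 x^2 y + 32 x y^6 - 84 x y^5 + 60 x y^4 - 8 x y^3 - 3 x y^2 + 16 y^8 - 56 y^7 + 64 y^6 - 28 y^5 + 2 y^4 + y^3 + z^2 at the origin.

E7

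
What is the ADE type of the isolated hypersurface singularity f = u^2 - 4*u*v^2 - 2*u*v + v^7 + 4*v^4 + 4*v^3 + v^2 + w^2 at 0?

A6

The Hessian of f at 0 has rank 2. Corank 1: A-series; mu = 6 gives A_6.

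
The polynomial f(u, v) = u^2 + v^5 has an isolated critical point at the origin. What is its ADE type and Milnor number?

The Hessian of f at 0 has rank 1. Corank 1: A-series; mu = 4 gives A_4.

Type A_{4}, Milnor number mu = 4.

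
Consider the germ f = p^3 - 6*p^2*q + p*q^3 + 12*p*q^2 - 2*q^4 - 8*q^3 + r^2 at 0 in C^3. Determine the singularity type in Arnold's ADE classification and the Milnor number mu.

The Hessian of f at 0 is [[0, 0, 0], [0, 0, 0], [0, 0, 2]] with rank 1, so corank 2. A Groebner basis of the Jacobian ideal J(f) in C{p,q,r} is {p^3 - 6*p^2*q - 48*p^2 + 192*p*q - 192*q^2, 6*p^2 + p*q^2 - 24*p*q + 24*q^2, 3*p^2 - 12*p*q + q^3 + 12*q^2, r}; counting standard monomials gives mu = 7. Corank 2; j^3 = (p - 2*q)^3 is a perfect cube, so E-series; the 4-jet and mu = 7 give E_7.

Type E7, Milnor number mu = 7.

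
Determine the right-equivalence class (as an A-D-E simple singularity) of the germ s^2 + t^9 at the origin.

A8

The Hessian of f at 0 is [[2, 0], [0, 0]] with rank 1, so corank 1. A Groebner basis of the Jacobian ideal J(f) in C{s,t} is {t^8, s}; counting standard monomials gives mu = 8. Corank 1: A-series; mu = 8 gives A_8.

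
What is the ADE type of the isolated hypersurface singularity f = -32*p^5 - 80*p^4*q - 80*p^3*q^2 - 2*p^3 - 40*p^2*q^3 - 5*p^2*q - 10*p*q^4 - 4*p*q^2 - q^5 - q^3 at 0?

The Hessian of f at 0 has rank 0. Corank 2; j^3 = -(p + q)^2*(2*p + q) has shape L^2 M (L != M), so D-series; mu = 6 gives D_6.

D6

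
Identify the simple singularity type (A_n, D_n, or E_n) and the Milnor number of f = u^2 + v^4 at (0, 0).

The Hessian of f at 0 has rank 1. Corank 1: A-series; mu = 3 gives A_3.

Type A3, Milnor number mu = 3.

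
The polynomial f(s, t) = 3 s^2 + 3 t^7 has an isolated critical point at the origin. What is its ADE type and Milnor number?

The Hessian of f at 0 has rank 1. Corank 1: A-series; mu = 6 gives A_6.

Type A_{6}, Milnor number mu = 6.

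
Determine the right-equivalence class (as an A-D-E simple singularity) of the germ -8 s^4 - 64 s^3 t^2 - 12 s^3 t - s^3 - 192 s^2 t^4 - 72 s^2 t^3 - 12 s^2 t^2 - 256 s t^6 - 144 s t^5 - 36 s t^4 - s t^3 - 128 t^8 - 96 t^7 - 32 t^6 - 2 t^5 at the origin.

E_{7}

The Hessian of f at 0 is [[0, 0], [0, 0]] with rank 0, so corank 2. A Groebner basis of the Jacobian ideal J(f) in C{s,t} is {3*s^2/8 + t^4 + t^3/8, s^3, s^2*t - s^2/8 - t^3/24, -s^2/4 + s*t^2 - t^3/12}; counting standard monomials gives mu = 7. Corank 2; j^3 = -s^3 is a perfect cube, so E-series; the 4-jet and mu = 7 give E_7.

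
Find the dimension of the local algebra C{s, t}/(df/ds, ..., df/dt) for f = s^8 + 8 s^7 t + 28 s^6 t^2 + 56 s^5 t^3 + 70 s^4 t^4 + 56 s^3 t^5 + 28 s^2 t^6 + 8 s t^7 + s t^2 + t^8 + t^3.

9

The Hessian of f at 0 has rank 0. Corank 2; j^3 = t^2*(s + t) has shape L^2 M (L != M), so D-series; mu = 9 gives D_9.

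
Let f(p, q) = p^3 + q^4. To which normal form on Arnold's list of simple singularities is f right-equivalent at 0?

E_6

The Hessian of f at 0 has rank 0. Corank 2; j^3 = p^3 is a perfect cube, so E-series; the 4-jet and mu = 6 give E_6.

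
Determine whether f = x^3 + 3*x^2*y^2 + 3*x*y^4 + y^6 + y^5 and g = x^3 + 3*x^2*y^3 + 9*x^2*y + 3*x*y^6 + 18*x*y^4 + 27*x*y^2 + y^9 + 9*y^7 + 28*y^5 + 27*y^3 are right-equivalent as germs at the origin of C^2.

Yes.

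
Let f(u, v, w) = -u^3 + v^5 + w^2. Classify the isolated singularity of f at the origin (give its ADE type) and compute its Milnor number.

The Hessian of f at 0 has rank 1. Corank 2; j^3 = -u^3 is a perfect cube, so E-series; the 5-jet and mu = 8 give E_8.

Type E_8, Milnor number mu = 8.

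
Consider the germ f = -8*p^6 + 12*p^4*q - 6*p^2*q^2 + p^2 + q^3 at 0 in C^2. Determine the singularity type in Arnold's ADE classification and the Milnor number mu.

Type A_2, Milnor number mu = 2.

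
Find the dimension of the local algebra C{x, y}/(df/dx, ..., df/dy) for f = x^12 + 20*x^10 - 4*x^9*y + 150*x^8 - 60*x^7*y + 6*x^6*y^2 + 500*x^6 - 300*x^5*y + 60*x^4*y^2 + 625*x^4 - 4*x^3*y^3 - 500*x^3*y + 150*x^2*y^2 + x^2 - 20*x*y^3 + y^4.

3

The Hessian of f at 0 has rank 1. Corank 1: A-series; mu = 3 gives A_3.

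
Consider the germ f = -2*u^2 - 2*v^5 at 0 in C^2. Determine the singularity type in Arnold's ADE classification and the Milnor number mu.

The Hessian of f at 0 has rank 1. Corank 1: A-series; mu = 4 gives A_4.

Type A_{4}, Milnor number mu = 4.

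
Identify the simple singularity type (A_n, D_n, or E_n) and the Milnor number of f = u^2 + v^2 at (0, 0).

Type A_1, Milnor number mu = 1.

The Hessian of f at 0 is [[2, 0], [0, 2]] with rank 2, so corank 0. A Groebner basis of the Jacobian ideal J(f) in C{u,v} is {u, v}; counting standard monomials gives mu = 1. Corank 0: nondegenerate Morse point, so A_1.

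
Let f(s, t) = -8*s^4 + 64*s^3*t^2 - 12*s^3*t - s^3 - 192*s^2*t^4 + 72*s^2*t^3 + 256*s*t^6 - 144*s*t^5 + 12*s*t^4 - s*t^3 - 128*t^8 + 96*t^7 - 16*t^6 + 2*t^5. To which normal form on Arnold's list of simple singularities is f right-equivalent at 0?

E7

The Hessian of f at 0 has rank 0. Corank 2; j^3 = -s^3 is a perfect cube, so E-series; the 4-jet and mu = 7 give E_7.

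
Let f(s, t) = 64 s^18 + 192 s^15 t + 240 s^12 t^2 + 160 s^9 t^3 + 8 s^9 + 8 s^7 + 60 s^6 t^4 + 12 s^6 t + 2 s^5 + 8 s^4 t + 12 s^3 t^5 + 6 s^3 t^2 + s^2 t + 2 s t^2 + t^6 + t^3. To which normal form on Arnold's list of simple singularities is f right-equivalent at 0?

D_{7}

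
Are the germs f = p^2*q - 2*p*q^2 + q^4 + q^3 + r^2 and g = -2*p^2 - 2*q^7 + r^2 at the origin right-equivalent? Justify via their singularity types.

The Hessian of f at 0 has rank 1. Corank 2; j^3 = q*(p - q)^2 has shape L^2 M (L != M), so D-series; mu = 5 gives D_5. The Hessian of g at 0 has rank 2. Corank 1: A-series; mu = 6 gives A_6. f is D_5 but g is A_6, hence not right-equivalent.

No.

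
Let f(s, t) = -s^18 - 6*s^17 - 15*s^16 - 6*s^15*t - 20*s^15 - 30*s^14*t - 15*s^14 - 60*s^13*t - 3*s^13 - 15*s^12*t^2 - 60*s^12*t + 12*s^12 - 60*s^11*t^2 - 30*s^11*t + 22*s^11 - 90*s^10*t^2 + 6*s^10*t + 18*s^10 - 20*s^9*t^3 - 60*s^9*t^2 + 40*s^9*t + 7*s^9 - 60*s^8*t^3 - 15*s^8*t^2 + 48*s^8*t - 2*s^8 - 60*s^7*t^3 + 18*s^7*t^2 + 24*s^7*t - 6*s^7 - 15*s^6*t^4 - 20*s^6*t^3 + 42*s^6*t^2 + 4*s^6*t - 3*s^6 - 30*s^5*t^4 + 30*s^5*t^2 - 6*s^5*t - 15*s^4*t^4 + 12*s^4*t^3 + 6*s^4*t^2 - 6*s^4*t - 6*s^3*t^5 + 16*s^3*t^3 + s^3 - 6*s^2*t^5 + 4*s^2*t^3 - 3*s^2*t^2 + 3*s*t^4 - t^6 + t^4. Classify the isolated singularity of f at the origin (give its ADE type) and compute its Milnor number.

Type E_6, Milnor number mu = 6.

The Hessian of f at 0 has rank 0. Corank 2; j^3 = s^3 is a perfect cube, so E-series; the 4-jet and mu = 6 give E_6.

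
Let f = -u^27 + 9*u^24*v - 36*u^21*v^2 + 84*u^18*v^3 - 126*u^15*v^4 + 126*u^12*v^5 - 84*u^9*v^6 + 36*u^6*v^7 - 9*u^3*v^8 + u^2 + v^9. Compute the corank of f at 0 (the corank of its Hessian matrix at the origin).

1

Hessian at 0 has rank 1.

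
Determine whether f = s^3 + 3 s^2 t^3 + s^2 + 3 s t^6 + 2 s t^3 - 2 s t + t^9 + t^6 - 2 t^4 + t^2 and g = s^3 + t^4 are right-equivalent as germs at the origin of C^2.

The Hessian of f at 0 has rank 1. Corank 1: A-series; mu = 2 gives A_2. The Hessian of g at 0 has rank 0. Corank 2; j^3 = s^3 is a perfect cube, so E-series; the 4-jet and mu = 6 give E_6. f is A_2 but g is E_6, hence not right-equivalent.

No.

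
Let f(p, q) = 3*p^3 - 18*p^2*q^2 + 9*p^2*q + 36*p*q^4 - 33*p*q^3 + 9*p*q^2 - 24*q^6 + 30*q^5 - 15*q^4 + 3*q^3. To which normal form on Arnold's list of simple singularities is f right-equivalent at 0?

E_7

The Hessian of f at 0 has rank 0. Corank 2; j^3 = 3*(p + q)^3 is a perfect cube, so E-series; the 4-jet and mu = 7 give E_7.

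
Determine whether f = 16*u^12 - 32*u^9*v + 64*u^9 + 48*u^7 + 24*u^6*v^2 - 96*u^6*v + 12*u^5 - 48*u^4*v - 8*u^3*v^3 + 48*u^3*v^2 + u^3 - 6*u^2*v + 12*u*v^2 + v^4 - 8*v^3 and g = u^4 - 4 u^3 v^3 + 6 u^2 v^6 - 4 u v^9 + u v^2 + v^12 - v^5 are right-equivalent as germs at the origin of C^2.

The Hessian of f at 0 is [[0, 0], [0, 0]] with rank 0, so corank 2. A Groebner basis of the Jacobian ideal J(f) in C{u,v} is {v^3, u^2 - 4*u*v + 4*v^2}; counting standard monomials gives mu = 6. Corank 2; j^3 = (u - 2*v)^3 is a perfect cube, so E-series; the 4-jet and mu = 6 give E_6. The Hessian of g at 0 is [[0, 0], [0, 0]] with rank 0, so corank 2. A Groebner basis of the Jacobian ideal J(g) in C{u,v} is {u^3 + v^2/4, v^3, u*v}; counting standard monomials gives mu = 5. Corank 2; j^3 = u*v^2 has shape L^2 M (L != M), so D-series; mu = 5 gives D_5. f is E_6 but g is D_5, hence not right-equivalent.

No.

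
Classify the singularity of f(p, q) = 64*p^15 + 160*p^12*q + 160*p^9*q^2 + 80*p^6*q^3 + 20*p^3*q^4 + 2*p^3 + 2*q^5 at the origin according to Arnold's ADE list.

E_8

The Hessian of f at 0 is [[0, 0], [0, 0]] with rank 0, so corank 2. A Groebner basis of the Jacobian ideal J(f) in C{p,q} is {q^4, p^2}; counting standard monomials gives mu = 8. Corank 2; j^3 = 2*p^3 is a perfect cube, so E-series; the 5-jet and mu = 8 give E_8.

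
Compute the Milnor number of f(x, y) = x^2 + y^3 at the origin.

2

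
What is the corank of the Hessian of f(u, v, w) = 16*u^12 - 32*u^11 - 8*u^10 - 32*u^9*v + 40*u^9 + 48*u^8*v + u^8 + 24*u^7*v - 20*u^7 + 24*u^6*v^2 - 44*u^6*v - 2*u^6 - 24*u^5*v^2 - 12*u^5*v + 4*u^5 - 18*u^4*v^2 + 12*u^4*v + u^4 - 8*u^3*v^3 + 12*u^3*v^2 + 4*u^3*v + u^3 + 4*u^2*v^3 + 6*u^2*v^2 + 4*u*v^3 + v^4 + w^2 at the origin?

2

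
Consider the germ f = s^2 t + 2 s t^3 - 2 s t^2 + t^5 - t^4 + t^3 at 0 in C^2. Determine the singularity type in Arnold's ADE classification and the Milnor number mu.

The Hessian of f at 0 is [[0, 0], [0, 0]] with rank 0, so corank 2. A Groebner basis of the Jacobian ideal J(f) in C{s,t} is {s*t^2 + s*t - t^2, s*t + t^3 - t^2, s^2 - 6*s*t + 5*t^2}; counting standard monomials gives mu = 5. Corank 2; j^3 = t*(s - t)^2 has shape L^2 M (L != M), so D-series; mu = 5 gives D_5.

Type D_{5}, Milnor number mu = 5.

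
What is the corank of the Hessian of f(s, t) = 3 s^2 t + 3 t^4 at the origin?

2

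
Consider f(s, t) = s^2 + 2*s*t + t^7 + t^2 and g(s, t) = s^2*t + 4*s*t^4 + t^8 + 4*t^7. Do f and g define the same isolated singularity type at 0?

No.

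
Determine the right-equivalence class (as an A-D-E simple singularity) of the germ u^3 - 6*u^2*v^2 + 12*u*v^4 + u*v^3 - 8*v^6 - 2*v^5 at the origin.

The Hessian of f at 0 is [[0, 0], [0, 0]] with rank 0, so corank 2. A Groebner basis of the Jacobian ideal J(f) in C{u,v} is {-u^2/4 + v^4 - v^3/12, u^3, u^2*v + u^2/12 + v^3/36, -u^2/2 + u*v^2 - v^3/6}; counting standard monomials gives mu = 7. Corank 2; j^3 = u^3 is a perfect cube, so E-series; the 4-jet and mu = 7 give E_7.

E_{7}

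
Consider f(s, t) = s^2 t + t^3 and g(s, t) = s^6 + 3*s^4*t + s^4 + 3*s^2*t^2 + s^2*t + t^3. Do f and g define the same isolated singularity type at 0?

Yes.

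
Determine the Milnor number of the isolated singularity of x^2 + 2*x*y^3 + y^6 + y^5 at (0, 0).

The Hessian of f at 0 has rank 1. Corank 1: A-series; mu = 4 gives A_4.

4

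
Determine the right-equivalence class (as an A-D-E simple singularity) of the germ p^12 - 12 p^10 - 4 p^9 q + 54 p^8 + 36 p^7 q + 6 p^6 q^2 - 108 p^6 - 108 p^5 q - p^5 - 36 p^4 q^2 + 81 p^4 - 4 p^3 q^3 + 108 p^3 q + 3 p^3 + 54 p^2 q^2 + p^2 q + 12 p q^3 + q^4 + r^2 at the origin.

D_{5}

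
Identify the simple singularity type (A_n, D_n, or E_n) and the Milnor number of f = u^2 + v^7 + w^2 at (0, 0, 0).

Type A_{6}, Milnor number mu = 6.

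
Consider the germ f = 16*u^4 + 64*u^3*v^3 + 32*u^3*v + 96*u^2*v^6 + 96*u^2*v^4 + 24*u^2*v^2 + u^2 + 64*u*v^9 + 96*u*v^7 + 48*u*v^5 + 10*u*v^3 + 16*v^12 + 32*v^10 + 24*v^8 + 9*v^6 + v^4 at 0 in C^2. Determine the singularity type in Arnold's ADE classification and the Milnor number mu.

The Hessian of f at 0 has rank 1. Corank 1: A-series; mu = 3 gives A_3.

Type A_{3}, Milnor number mu = 3.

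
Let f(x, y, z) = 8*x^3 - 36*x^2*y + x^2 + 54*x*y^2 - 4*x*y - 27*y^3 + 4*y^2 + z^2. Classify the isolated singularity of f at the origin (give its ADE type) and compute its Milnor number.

Type A_{2}, Milnor number mu = 2.

The Hessian of f at 0 has rank 2. Corank 1: A-series; mu = 2 gives A_2.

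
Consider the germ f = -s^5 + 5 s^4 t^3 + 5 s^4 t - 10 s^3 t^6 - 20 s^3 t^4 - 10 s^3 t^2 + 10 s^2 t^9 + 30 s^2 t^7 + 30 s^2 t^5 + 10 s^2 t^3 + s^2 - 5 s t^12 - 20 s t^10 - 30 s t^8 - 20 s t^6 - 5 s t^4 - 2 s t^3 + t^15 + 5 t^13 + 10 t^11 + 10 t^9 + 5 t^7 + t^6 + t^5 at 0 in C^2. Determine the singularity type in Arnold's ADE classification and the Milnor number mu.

Type A4, Milnor number mu = 4.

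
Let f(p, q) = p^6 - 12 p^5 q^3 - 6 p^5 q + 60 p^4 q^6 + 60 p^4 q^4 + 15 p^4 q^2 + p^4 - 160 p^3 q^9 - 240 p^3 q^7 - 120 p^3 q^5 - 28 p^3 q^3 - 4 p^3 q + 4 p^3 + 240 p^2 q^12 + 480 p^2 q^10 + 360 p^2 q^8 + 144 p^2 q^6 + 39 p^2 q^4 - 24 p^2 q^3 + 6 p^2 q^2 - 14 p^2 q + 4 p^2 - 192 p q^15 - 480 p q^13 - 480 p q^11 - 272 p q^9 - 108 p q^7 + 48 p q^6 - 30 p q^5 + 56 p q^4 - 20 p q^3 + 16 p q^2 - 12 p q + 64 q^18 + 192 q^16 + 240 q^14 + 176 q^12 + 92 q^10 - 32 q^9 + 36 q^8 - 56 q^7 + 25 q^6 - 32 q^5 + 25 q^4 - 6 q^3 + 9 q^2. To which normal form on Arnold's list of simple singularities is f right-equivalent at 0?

The Hessian of f at 0 is [[8, -12], [-12, 18]] with rank 1, so corank 1. A Groebner basis of the Jacobian ideal J(f) in C{p,q} is {p*q^2 + 204*p*q/4351 - 3152*p/4351 - 700*q^2/4351 + 4728*q/4351, -40*p*q/4351 - 2112*p/4351 + q^3 - 204*q^2/4351 + 3168*q/4351, p^2 - 13086*p*q/4351 - 2*p/4351 + 9839*q^2/4351 + 3*q/4351}; counting standard monomials gives mu = 5. Corank 1: A-series; mu = 5 gives A_5.

A5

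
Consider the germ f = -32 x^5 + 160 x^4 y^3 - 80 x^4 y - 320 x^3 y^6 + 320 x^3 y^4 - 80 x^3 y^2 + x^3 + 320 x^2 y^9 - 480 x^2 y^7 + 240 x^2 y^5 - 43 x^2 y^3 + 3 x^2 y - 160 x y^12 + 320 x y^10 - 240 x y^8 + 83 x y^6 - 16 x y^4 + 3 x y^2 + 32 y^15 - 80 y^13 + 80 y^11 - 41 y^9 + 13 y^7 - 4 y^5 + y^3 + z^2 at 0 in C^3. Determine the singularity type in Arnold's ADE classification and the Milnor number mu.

Type E_{8}, Milnor number mu = 8.

The Hessian of f at 0 has rank 1. Corank 2; j^3 = (x + y)^3 is a perfect cube, so E-series; the 5-jet and mu = 8 give E_8.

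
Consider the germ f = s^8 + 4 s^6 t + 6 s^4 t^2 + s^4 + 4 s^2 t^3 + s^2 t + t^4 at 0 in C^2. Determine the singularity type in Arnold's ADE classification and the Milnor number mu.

Type D_5, Milnor number mu = 5.

The Hessian of f at 0 has rank 0. Corank 2; j^3 = s^2*t has shape L^2 M (L != M), so D-series; mu = 5 gives D_5.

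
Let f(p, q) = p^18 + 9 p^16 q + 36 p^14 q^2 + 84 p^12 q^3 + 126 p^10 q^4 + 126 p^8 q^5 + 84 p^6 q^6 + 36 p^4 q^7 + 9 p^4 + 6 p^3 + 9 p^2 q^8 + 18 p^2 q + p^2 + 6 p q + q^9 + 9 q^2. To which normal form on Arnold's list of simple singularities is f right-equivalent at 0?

A_8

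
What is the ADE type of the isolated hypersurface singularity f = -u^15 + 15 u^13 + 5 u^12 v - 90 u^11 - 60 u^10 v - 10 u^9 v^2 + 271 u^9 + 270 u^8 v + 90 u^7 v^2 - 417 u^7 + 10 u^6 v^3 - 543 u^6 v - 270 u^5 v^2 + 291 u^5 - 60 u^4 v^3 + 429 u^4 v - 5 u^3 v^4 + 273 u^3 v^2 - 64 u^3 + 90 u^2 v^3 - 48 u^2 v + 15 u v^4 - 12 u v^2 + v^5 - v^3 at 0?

E_{8}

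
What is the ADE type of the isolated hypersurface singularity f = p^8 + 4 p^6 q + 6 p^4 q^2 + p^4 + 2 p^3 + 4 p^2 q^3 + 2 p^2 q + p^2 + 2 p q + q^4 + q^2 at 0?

The Hessian of f at 0 is [[2, 2], [2, 2]] with rank 1, so corank 1. A Groebner basis of the Jacobian ideal J(f) in C{p,q} is {p^2 + p + q, p*q - p - q, p + q^2 + q}; counting standard monomials gives mu = 3. Corank 1: A-series; mu = 3 gives A_3.

A_3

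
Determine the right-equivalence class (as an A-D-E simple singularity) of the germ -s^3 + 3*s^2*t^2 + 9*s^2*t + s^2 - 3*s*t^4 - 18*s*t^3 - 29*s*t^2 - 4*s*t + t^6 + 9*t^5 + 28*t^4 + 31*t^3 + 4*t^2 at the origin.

The Hessian of f at 0 has rank 1. Corank 1: A-series; mu = 2 gives A_2.

A_2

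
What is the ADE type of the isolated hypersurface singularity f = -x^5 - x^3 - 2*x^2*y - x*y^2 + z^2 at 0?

The Hessian of f at 0 has rank 1. Corank 2; j^3 = -x*(x + y)^2 has shape L^2 M (L != M), so D-series; mu = 6 gives D_6.

D6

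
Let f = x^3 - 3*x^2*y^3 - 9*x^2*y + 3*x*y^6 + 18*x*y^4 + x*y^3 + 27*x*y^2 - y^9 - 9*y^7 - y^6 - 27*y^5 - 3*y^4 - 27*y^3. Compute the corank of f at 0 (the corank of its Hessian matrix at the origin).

2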